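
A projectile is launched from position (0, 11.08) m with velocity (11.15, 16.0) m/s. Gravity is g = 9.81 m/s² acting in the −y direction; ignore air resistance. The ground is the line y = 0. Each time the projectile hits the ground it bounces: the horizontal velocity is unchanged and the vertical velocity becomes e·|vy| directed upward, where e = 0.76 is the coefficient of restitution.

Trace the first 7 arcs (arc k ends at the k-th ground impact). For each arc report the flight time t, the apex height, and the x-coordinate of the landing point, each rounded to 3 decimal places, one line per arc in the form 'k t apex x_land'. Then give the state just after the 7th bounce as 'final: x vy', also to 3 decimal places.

1 3.849 24.128 42.915
2 3.371 13.936 80.504
3 2.562 8.050 109.071
4 1.947 4.649 130.783
5 1.480 2.686 147.283
6 1.125 1.551 159.824
7 0.855 0.896 169.354
final: 169.354 3.186

Arc 1: start y=11.080, vy=16.000 → t=3.849, apex=24.128, x_land=42.915, impact vy=-21.758
  bounce: vy ← 0.76·21.758 = 16.536
Arc 2: start y=0.000, vy=16.536 → t=3.371, apex=13.936, x_land=80.504, impact vy=-16.536
  bounce: vy ← 0.76·16.536 = 12.567
Arc 3: start y=0.000, vy=12.567 → t=2.562, apex=8.050, x_land=109.071, impact vy=-12.567
  bounce: vy ← 0.76·12.567 = 9.551
Arc 4: start y=0.000, vy=9.551 → t=1.947, apex=4.649, x_land=130.783, impact vy=-9.551
  bounce: vy ← 0.76·9.551 = 7.259
Arc 5: start y=0.000, vy=7.259 → t=1.480, apex=2.686, x_land=147.283, impact vy=-7.259
  bounce: vy ← 0.76·7.259 = 5.517
Arc 6: start y=0.000, vy=5.517 → t=1.125, apex=1.551, x_land=159.824, impact vy=-5.517
  bounce: vy ← 0.76·5.517 = 4.193
Arc 7: start y=0.000, vy=4.193 → t=0.855, apex=0.896, x_land=169.354, impact vy=-4.193
  bounce: vy ← 0.76·4.193 = 3.186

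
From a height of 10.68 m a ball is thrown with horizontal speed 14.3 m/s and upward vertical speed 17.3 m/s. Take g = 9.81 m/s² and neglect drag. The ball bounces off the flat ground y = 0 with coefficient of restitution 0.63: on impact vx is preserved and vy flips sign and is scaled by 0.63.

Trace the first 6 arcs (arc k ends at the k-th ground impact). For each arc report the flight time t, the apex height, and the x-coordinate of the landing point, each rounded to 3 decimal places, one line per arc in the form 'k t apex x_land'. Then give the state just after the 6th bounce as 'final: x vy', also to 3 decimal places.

1 4.063 25.934 58.100
2 2.897 10.293 99.531
3 1.825 4.085 125.632
4 1.150 1.622 142.076
5 0.724 0.644 152.436
6 0.456 0.255 158.962
final: 158.962 1.410

Arc 1: start y=10.680, vy=17.300 → t=4.063, apex=25.934, x_land=58.100, impact vy=-22.557
  bounce: vy ← 0.63·22.557 = 14.211
Arc 2: start y=0.000, vy=14.211 → t=2.897, apex=10.293, x_land=99.531, impact vy=-14.211
  bounce: vy ← 0.63·14.211 = 8.953
Arc 3: start y=0.000, vy=8.953 → t=1.825, apex=4.085, x_land=125.632, impact vy=-8.953
  bounce: vy ← 0.63·8.953 = 5.640
Arc 4: start y=0.000, vy=5.640 → t=1.150, apex=1.622, x_land=142.076, impact vy=-5.640
  bounce: vy ← 0.63·5.640 = 3.553
Arc 5: start y=0.000, vy=3.553 → t=0.724, apex=0.644, x_land=152.436, impact vy=-3.553
  bounce: vy ← 0.63·3.553 = 2.239
Arc 6: start y=0.000, vy=2.239 → t=0.456, apex=0.255, x_land=158.962, impact vy=-2.239
  bounce: vy ← 0.63·2.239 = 1.410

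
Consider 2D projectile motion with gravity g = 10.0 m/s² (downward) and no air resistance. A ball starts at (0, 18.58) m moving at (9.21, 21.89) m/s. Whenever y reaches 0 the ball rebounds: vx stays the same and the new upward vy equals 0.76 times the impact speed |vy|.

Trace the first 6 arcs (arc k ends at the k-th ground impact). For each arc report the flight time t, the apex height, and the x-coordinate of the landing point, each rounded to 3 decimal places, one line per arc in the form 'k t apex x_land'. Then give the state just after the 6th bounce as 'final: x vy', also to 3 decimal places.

1 5.106 42.539 47.024
2 4.434 24.570 87.857
3 3.369 14.192 118.890
4 2.561 8.197 142.475
5 1.946 4.735 160.400
6 1.479 2.735 174.023
final: 174.023 5.621

Arc 1: start y=18.580, vy=21.890 → t=5.106, apex=42.539, x_land=47.024, impact vy=-29.168
  bounce: vy ← 0.76·29.168 = 22.168
Arc 2: start y=0.000, vy=22.168 → t=4.434, apex=24.570, x_land=87.857, impact vy=-22.168
  bounce: vy ← 0.76·22.168 = 16.847
Arc 3: start y=0.000, vy=16.847 → t=3.369, apex=14.192, x_land=118.890, impact vy=-16.847
  bounce: vy ← 0.76·16.847 = 12.804
Arc 4: start y=0.000, vy=12.804 → t=2.561, apex=8.197, x_land=142.475, impact vy=-12.804
  bounce: vy ← 0.76·12.804 = 9.731
Arc 5: start y=0.000, vy=9.731 → t=1.946, apex=4.735, x_land=160.400, impact vy=-9.731
  bounce: vy ← 0.76·9.731 = 7.396
Arc 6: start y=0.000, vy=7.396 → t=1.479, apex=2.735, x_land=174.023, impact vy=-7.396
  bounce: vy ← 0.76·7.396 = 5.621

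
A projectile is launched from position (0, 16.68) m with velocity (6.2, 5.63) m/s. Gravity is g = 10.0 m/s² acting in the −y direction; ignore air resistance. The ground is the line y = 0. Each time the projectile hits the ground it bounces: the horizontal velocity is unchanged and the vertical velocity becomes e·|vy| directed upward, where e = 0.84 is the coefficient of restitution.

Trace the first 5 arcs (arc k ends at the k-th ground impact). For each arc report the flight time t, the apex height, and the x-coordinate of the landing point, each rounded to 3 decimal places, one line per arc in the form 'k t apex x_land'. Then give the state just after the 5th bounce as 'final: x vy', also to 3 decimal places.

1 2.474 18.265 15.340
2 3.211 12.888 35.248
3 2.697 9.094 51.971
4 2.266 6.416 66.018
5 1.903 4.527 77.817
final: 77.817 7.993

Arc 1: start y=16.680, vy=5.630 → t=2.474, apex=18.265, x_land=15.340, impact vy=-19.113
  bounce: vy ← 0.84·19.113 = 16.055
Arc 2: start y=0.000, vy=16.055 → t=3.211, apex=12.888, x_land=35.248, impact vy=-16.055
  bounce: vy ← 0.84·16.055 = 13.486
Arc 3: start y=0.000, vy=13.486 → t=2.697, apex=9.094, x_land=51.971, impact vy=-13.486
  bounce: vy ← 0.84·13.486 = 11.328
Arc 4: start y=0.000, vy=11.328 → t=2.266, apex=6.416, x_land=66.018, impact vy=-11.328
  bounce: vy ← 0.84·11.328 = 9.516
Arc 5: start y=0.000, vy=9.516 → t=1.903, apex=4.527, x_land=77.817, impact vy=-9.516
  bounce: vy ← 0.84·9.516 = 7.993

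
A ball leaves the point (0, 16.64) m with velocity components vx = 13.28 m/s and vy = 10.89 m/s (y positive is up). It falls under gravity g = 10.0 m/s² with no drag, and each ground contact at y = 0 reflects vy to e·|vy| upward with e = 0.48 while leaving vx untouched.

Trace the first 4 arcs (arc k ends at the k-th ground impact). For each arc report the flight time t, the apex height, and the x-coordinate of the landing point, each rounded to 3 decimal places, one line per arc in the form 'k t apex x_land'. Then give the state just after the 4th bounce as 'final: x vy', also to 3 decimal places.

1 3.214 22.570 42.677
2 2.040 5.200 69.763
3 0.979 1.198 82.764
4 0.470 0.276 89.005
final: 89.005 1.128

Arc 1: start y=16.640, vy=10.890 → t=3.214, apex=22.570, x_land=42.677, impact vy=-21.246
  bounce: vy ← 0.48·21.246 = 10.198
Arc 2: start y=0.000, vy=10.198 → t=2.040, apex=5.200, x_land=69.763, impact vy=-10.198
  bounce: vy ← 0.48·10.198 = 4.895
Arc 3: start y=0.000, vy=4.895 → t=0.979, apex=1.198, x_land=82.764, impact vy=-4.895
  bounce: vy ← 0.48·4.895 = 2.350
Arc 4: start y=0.000, vy=2.350 → t=0.470, apex=0.276, x_land=89.005, impact vy=-2.350
  bounce: vy ← 0.48·2.350 = 1.128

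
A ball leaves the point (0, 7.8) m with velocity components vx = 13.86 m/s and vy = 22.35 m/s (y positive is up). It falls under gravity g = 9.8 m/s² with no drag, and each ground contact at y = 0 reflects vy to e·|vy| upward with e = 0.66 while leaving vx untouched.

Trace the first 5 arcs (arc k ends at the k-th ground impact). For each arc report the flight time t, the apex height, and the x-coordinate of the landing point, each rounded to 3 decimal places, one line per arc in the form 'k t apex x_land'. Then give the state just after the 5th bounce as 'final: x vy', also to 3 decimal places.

Arc 1: start y=7.800, vy=22.350 → t=4.887, apex=33.286, x_land=67.733, impact vy=-25.542
  bounce: vy ← 0.66·25.542 = 16.858
Arc 2: start y=0.000, vy=16.858 → t=3.440, apex=14.499, x_land=115.417, impact vy=-16.858
  bounce: vy ← 0.66·16.858 = 11.126
Arc 3: start y=0.000, vy=11.126 → t=2.271, apex=6.316, x_land=146.888, impact vy=-11.126
  bounce: vy ← 0.66·11.126 = 7.343
Arc 4: start y=0.000, vy=7.343 → t=1.499, apex=2.751, x_land=167.659, impact vy=-7.343
  bounce: vy ← 0.66·7.343 = 4.847
Arc 5: start y=0.000, vy=4.847 → t=0.989, apex=1.198, x_land=181.368, impact vy=-4.847
  bounce: vy ← 0.66·4.847 = 3.199

1 4.887 33.286 67.733
2 3.440 14.499 115.417
3 2.271 6.316 146.888
4 1.499 2.751 167.659
5 0.989 1.198 181.368
final: 181.368 3.199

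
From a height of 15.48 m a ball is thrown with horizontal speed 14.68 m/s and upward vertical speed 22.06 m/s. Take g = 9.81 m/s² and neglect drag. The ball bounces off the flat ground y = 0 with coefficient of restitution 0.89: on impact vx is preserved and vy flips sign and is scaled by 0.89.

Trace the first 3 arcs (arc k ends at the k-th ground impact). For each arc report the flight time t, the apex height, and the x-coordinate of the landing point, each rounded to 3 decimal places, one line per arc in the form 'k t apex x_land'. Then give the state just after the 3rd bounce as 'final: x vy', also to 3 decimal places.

1 5.115 40.283 75.081
2 5.101 31.909 149.965
3 4.540 25.275 216.612
final: 216.612 19.819

Arc 1: start y=15.480, vy=22.060 → t=5.115, apex=40.283, x_land=75.081, impact vy=-28.113
  bounce: vy ← 0.89·28.113 = 25.021
Arc 2: start y=0.000, vy=25.021 → t=5.101, apex=31.909, x_land=149.965, impact vy=-25.021
  bounce: vy ← 0.89·25.021 = 22.269
Arc 3: start y=0.000, vy=22.269 → t=4.540, apex=25.275, x_land=216.612, impact vy=-22.269
  bounce: vy ← 0.89·22.269 = 19.819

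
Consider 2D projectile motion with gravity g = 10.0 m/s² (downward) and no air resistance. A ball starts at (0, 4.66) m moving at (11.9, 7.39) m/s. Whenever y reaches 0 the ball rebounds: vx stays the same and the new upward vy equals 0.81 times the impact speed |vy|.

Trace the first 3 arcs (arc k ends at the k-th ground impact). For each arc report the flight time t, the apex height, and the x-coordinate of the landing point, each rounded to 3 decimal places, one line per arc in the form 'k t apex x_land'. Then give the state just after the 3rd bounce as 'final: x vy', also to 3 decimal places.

1 1.955 7.391 23.262
2 1.970 4.849 46.700
3 1.595 3.181 65.684
final: 65.684 6.461

Arc 1: start y=4.660, vy=7.390 → t=1.955, apex=7.391, x_land=23.262, impact vy=-12.158
  bounce: vy ← 0.81·12.158 = 9.848
Arc 2: start y=0.000, vy=9.848 → t=1.970, apex=4.849, x_land=46.700, impact vy=-9.848
  bounce: vy ← 0.81·9.848 = 7.977
Arc 3: start y=0.000, vy=7.977 → t=1.595, apex=3.181, x_land=65.684, impact vy=-7.977
  bounce: vy ← 0.81·7.977 = 6.461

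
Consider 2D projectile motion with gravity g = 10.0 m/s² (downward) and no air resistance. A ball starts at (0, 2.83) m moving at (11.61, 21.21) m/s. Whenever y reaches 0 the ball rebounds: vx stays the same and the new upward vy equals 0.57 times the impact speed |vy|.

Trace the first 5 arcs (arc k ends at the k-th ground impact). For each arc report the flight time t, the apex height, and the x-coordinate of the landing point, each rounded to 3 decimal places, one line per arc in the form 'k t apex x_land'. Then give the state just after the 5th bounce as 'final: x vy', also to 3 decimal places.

1 4.371 25.323 50.753
2 2.566 8.228 80.539
3 1.462 2.673 97.517
4 0.834 0.868 107.194
5 0.475 0.282 112.710
final: 112.710 1.354

Arc 1: start y=2.830, vy=21.210 → t=4.371, apex=25.323, x_land=50.753, impact vy=-22.505
  bounce: vy ← 0.57·22.505 = 12.828
Arc 2: start y=0.000, vy=12.828 → t=2.566, apex=8.228, x_land=80.539, impact vy=-12.828
  bounce: vy ← 0.57·12.828 = 7.312
Arc 3: start y=0.000, vy=7.312 → t=1.462, apex=2.673, x_land=97.517, impact vy=-7.312
  bounce: vy ← 0.57·7.312 = 4.168
Arc 4: start y=0.000, vy=4.168 → t=0.834, apex=0.868, x_land=107.194, impact vy=-4.168
  bounce: vy ← 0.57·4.168 = 2.376
Arc 5: start y=0.000, vy=2.376 → t=0.475, apex=0.282, x_land=112.710, impact vy=-2.376
  bounce: vy ← 0.57·2.376 = 1.354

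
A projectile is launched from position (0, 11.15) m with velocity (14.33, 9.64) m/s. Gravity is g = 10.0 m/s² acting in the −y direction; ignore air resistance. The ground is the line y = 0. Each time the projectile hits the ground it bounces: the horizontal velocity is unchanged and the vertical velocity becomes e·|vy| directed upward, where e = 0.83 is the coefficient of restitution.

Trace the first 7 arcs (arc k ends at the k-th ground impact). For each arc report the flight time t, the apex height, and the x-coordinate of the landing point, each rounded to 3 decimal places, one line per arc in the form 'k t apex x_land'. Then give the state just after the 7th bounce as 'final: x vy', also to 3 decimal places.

Arc 1: start y=11.150, vy=9.640 → t=2.741, apex=15.796, x_land=39.285, impact vy=-17.774
  bounce: vy ← 0.83·17.774 = 14.753
Arc 2: start y=0.000, vy=14.753 → t=2.951, apex=10.882, x_land=81.566, impact vy=-14.753
  bounce: vy ← 0.83·14.753 = 12.245
Arc 3: start y=0.000, vy=12.245 → t=2.449, apex=7.497, x_land=116.660, impact vy=-12.245
  bounce: vy ← 0.83·12.245 = 10.163
Arc 4: start y=0.000, vy=10.163 → t=2.033, apex=5.165, x_land=145.787, impact vy=-10.163
  bounce: vy ← 0.83·10.163 = 8.435
Arc 5: start y=0.000, vy=8.435 → t=1.687, apex=3.558, x_land=169.963, impact vy=-8.435
  bounce: vy ← 0.83·8.435 = 7.001
Arc 6: start y=0.000, vy=7.001 → t=1.400, apex=2.451, x_land=190.029, impact vy=-7.001
  bounce: vy ← 0.83·7.001 = 5.811
Arc 7: start y=0.000, vy=5.811 → t=1.162, apex=1.688, x_land=206.684, impact vy=-5.811
  bounce: vy ← 0.83·5.811 = 4.823

1 2.741 15.796 39.285
2 2.951 10.882 81.566
3 2.449 7.497 116.660
4 2.033 5.165 145.787
5 1.687 3.558 169.963
6 1.400 2.451 190.029
7 1.162 1.688 206.684
final: 206.684 4.823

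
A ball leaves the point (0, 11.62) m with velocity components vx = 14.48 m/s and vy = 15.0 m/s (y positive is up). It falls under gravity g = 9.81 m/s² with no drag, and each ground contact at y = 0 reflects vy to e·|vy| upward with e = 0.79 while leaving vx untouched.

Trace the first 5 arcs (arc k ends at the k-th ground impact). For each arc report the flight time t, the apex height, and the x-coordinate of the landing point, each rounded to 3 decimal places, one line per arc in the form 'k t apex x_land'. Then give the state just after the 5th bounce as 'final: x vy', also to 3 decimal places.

Arc 1: start y=11.620, vy=15.000 → t=3.699, apex=23.088, x_land=53.556, impact vy=-21.283
  bounce: vy ← 0.79·21.283 = 16.814
Arc 2: start y=0.000, vy=16.814 → t=3.428, apex=14.409, x_land=103.192, impact vy=-16.814
  bounce: vy ← 0.79·16.814 = 13.283
Arc 3: start y=0.000, vy=13.283 → t=2.708, apex=8.993, x_land=142.405, impact vy=-13.283
  bounce: vy ← 0.79·13.283 = 10.494
Arc 4: start y=0.000, vy=10.494 → t=2.139, apex=5.612, x_land=173.383, impact vy=-10.494
  bounce: vy ← 0.79·10.494 = 8.290
Arc 5: start y=0.000, vy=8.290 → t=1.690, apex=3.503, x_land=197.855, impact vy=-8.290
  bounce: vy ← 0.79·8.290 = 6.549

1 3.699 23.088 53.556
2 3.428 14.409 103.192
3 2.708 8.993 142.405
4 2.139 5.612 173.383
5 1.690 3.503 197.855
final: 197.855 6.549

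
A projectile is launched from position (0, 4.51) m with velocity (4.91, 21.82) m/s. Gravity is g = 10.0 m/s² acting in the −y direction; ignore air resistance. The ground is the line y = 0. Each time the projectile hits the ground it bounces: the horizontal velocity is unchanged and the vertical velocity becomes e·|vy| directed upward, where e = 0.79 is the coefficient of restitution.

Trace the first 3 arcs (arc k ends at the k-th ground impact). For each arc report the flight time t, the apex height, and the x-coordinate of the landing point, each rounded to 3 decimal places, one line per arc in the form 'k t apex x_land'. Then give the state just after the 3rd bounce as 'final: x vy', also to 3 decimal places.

Arc 1: start y=4.510, vy=21.820 → t=4.562, apex=28.316, x_land=22.398, impact vy=-23.797
  bounce: vy ← 0.79·23.797 = 18.800
Arc 2: start y=0.000, vy=18.800 → t=3.760, apex=17.672, x_land=40.860, impact vy=-18.800
  bounce: vy ← 0.79·18.800 = 14.852
Arc 3: start y=0.000, vy=14.852 → t=2.970, apex=11.029, x_land=55.444, impact vy=-14.852
  bounce: vy ← 0.79·14.852 = 11.733

1 4.562 28.316 22.398
2 3.760 17.672 40.860
3 2.970 11.029 55.444
final: 55.444 11.733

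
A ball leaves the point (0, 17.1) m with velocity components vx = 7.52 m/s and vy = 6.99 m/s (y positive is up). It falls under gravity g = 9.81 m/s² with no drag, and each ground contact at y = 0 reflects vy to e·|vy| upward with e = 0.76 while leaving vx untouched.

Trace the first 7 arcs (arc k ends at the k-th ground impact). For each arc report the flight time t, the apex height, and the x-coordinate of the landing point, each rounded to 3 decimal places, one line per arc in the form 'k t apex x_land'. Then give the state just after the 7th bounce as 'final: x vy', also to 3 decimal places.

1 2.711 19.590 20.387
2 3.038 11.315 43.230
3 2.309 6.536 60.591
4 1.755 3.775 73.786
5 1.333 2.180 83.814
6 1.013 1.259 91.435
7 0.770 0.727 97.227
final: 97.227 2.871

Arc 1: start y=17.100, vy=6.990 → t=2.711, apex=19.590, x_land=20.387, impact vy=-19.605
  bounce: vy ← 0.76·19.605 = 14.900
Arc 2: start y=0.000, vy=14.900 → t=3.038, apex=11.315, x_land=43.230, impact vy=-14.900
  bounce: vy ← 0.76·14.900 = 11.324
Arc 3: start y=0.000, vy=11.324 → t=2.309, apex=6.536, x_land=60.591, impact vy=-11.324
  bounce: vy ← 0.76·11.324 = 8.606
Arc 4: start y=0.000, vy=8.606 → t=1.755, apex=3.775, x_land=73.786, impact vy=-8.606
  bounce: vy ← 0.76·8.606 = 6.541
Arc 5: start y=0.000, vy=6.541 → t=1.333, apex=2.180, x_land=83.814, impact vy=-6.541
  bounce: vy ← 0.76·6.541 = 4.971
Arc 6: start y=0.000, vy=4.971 → t=1.013, apex=1.259, x_land=91.435, impact vy=-4.971
  bounce: vy ← 0.76·4.971 = 3.778
Arc 7: start y=0.000, vy=3.778 → t=0.770, apex=0.727, x_land=97.227, impact vy=-3.778
  bounce: vy ← 0.76·3.778 = 2.871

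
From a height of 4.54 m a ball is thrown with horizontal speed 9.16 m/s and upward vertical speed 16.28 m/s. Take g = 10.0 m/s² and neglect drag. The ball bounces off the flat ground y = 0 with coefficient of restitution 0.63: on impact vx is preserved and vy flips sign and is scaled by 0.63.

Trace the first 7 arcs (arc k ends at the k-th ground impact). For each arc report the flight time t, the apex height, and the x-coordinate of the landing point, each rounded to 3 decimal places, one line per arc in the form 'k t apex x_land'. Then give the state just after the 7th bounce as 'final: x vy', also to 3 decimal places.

Arc 1: start y=4.540, vy=16.280 → t=3.514, apex=17.792, x_land=32.192, impact vy=-18.864
  bounce: vy ← 0.63·18.864 = 11.884
Arc 2: start y=0.000, vy=11.884 → t=2.377, apex=7.062, x_land=53.963, impact vy=-11.884
  bounce: vy ← 0.63·11.884 = 7.487
Arc 3: start y=0.000, vy=7.487 → t=1.497, apex=2.803, x_land=67.679, impact vy=-7.487
  bounce: vy ← 0.63·7.487 = 4.717
Arc 4: start y=0.000, vy=4.717 → t=0.943, apex=1.112, x_land=76.321, impact vy=-4.717
  bounce: vy ← 0.63·4.717 = 2.972
Arc 5: start y=0.000, vy=2.972 → t=0.594, apex=0.442, x_land=81.765, impact vy=-2.972
  bounce: vy ← 0.63·2.972 = 1.872
Arc 6: start y=0.000, vy=1.872 → t=0.374, apex=0.175, x_land=85.194, impact vy=-1.872
  bounce: vy ← 0.63·1.872 = 1.179
Arc 7: start y=0.000, vy=1.179 → t=0.236, apex=0.070, x_land=87.355, impact vy=-1.179
  bounce: vy ← 0.63·1.179 = 0.743

1 3.514 17.792 32.192
2 2.377 7.062 53.963
3 1.497 2.803 67.679
4 0.943 1.112 76.321
5 0.594 0.442 81.765
6 0.374 0.175 85.194
7 0.236 0.070 87.355
final: 87.355 0.743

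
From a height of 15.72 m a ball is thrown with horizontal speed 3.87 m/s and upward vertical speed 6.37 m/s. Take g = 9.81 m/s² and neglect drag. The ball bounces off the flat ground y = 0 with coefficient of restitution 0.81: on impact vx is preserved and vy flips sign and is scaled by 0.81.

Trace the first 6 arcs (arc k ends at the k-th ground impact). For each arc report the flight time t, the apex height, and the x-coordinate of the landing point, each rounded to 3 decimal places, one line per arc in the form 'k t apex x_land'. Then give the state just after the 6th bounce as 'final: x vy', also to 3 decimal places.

1 2.554 17.788 9.883
2 3.085 11.671 21.822
3 2.499 7.657 31.493
4 2.024 5.024 39.326
5 1.640 3.296 45.671
6 1.328 2.163 50.810
final: 50.810 5.276

Arc 1: start y=15.720, vy=6.370 → t=2.554, apex=17.788, x_land=9.883, impact vy=-18.682
  bounce: vy ← 0.81·18.682 = 15.132
Arc 2: start y=0.000, vy=15.132 → t=3.085, apex=11.671, x_land=21.822, impact vy=-15.132
  bounce: vy ← 0.81·15.132 = 12.257
Arc 3: start y=0.000, vy=12.257 → t=2.499, apex=7.657, x_land=31.493, impact vy=-12.257
  bounce: vy ← 0.81·12.257 = 9.928
Arc 4: start y=0.000, vy=9.928 → t=2.024, apex=5.024, x_land=39.326, impact vy=-9.928
  bounce: vy ← 0.81·9.928 = 8.042
Arc 5: start y=0.000, vy=8.042 → t=1.640, apex=3.296, x_land=45.671, impact vy=-8.042
  bounce: vy ← 0.81·8.042 = 6.514
Arc 6: start y=0.000, vy=6.514 → t=1.328, apex=2.163, x_land=50.810, impact vy=-6.514
  bounce: vy ← 0.81·6.514 = 5.276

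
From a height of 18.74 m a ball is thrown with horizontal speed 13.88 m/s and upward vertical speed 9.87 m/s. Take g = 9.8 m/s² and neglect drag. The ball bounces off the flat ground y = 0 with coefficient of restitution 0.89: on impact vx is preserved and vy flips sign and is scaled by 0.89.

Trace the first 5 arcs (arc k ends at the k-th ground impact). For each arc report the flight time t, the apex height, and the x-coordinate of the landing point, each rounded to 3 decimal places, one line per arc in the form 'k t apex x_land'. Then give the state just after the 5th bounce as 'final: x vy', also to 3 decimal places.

Arc 1: start y=18.740, vy=9.870 → t=3.207, apex=23.710, x_land=44.511, impact vy=-21.557
  bounce: vy ← 0.89·21.557 = 19.186
Arc 2: start y=0.000, vy=19.186 → t=3.916, apex=18.781, x_land=98.859, impact vy=-19.186
  bounce: vy ← 0.89·19.186 = 17.076
Arc 3: start y=0.000, vy=17.076 → t=3.485, apex=14.876, x_land=147.228, impact vy=-17.076
  bounce: vy ← 0.89·17.076 = 15.197
Arc 4: start y=0.000, vy=15.197 → t=3.101, apex=11.784, x_land=190.277, impact vy=-15.197
  bounce: vy ← 0.89·15.197 = 13.526
Arc 5: start y=0.000, vy=13.526 → t=2.760, apex=9.334, x_land=228.590, impact vy=-13.526
  bounce: vy ← 0.89·13.526 = 12.038

1 3.207 23.710 44.511
2 3.916 18.781 98.859
3 3.485 14.876 147.228
4 3.101 11.784 190.277
5 2.760 9.334 228.590
final: 228.590 12.038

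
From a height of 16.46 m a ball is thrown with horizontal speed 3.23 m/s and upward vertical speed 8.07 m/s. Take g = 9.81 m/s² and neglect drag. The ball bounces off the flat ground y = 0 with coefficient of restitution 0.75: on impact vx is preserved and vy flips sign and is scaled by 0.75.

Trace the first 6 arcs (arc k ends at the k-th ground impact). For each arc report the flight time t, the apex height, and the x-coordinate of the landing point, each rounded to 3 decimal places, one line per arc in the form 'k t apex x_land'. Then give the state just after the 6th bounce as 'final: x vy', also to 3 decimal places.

Arc 1: start y=16.460, vy=8.070 → t=2.831, apex=19.779, x_land=9.143, impact vy=-19.699
  bounce: vy ← 0.75·19.699 = 14.775
Arc 2: start y=0.000, vy=14.775 → t=3.012, apex=11.126, x_land=18.873, impact vy=-14.775
  bounce: vy ← 0.75·14.775 = 11.081
Arc 3: start y=0.000, vy=11.081 → t=2.259, apex=6.258, x_land=26.169, impact vy=-11.081
  bounce: vy ← 0.75·11.081 = 8.311
Arc 4: start y=0.000, vy=8.311 → t=1.694, apex=3.520, x_land=31.642, impact vy=-8.311
  bounce: vy ← 0.75·8.311 = 6.233
Arc 5: start y=0.000, vy=6.233 → t=1.271, apex=1.980, x_land=35.747, impact vy=-6.233
  bounce: vy ← 0.75·6.233 = 4.675
Arc 6: start y=0.000, vy=4.675 → t=0.953, apex=1.114, x_land=38.825, impact vy=-4.675
  bounce: vy ← 0.75·4.675 = 3.506

1 2.831 19.779 9.143
2 3.012 11.126 18.873
3 2.259 6.258 26.169
4 1.694 3.520 31.642
5 1.271 1.980 35.747
6 0.953 1.114 38.825
final: 38.825 3.506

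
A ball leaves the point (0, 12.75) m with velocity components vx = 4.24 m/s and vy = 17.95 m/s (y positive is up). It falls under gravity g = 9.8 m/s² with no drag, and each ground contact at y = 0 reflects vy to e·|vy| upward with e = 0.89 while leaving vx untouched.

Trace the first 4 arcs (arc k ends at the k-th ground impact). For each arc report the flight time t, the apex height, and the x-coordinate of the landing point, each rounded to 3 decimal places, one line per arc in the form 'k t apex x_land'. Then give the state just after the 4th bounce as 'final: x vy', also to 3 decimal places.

1 4.272 29.189 18.115
2 4.344 23.121 36.535
3 3.867 18.314 52.929
4 3.441 14.506 67.520
final: 67.520 15.007

Arc 1: start y=12.750, vy=17.950 → t=4.272, apex=29.189, x_land=18.115, impact vy=-23.919
  bounce: vy ← 0.89·23.919 = 21.288
Arc 2: start y=0.000, vy=21.288 → t=4.344, apex=23.121, x_land=36.535, impact vy=-21.288
  bounce: vy ← 0.89·21.288 = 18.946
Arc 3: start y=0.000, vy=18.946 → t=3.867, apex=18.314, x_land=52.929, impact vy=-18.946
  bounce: vy ← 0.89·18.946 = 16.862
Arc 4: start y=0.000, vy=16.862 → t=3.441, apex=14.506, x_land=67.520, impact vy=-16.862
  bounce: vy ← 0.89·16.862 = 15.007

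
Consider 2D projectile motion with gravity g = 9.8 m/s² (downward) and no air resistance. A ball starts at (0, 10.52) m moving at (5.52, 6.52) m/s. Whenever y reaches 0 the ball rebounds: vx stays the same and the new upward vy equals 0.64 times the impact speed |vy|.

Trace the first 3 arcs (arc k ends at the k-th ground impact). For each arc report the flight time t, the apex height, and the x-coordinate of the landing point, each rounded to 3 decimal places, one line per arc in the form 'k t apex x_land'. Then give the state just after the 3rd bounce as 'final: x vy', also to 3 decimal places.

Arc 1: start y=10.520, vy=6.520 → t=2.275, apex=12.689, x_land=12.555, impact vy=-15.770
  bounce: vy ← 0.64·15.770 = 10.093
Arc 2: start y=0.000, vy=10.093 → t=2.060, apex=5.197, x_land=23.925, impact vy=-10.093
  bounce: vy ← 0.64·10.093 = 6.460
Arc 3: start y=0.000, vy=6.460 → t=1.318, apex=2.129, x_land=31.202, impact vy=-6.460
  bounce: vy ← 0.64·6.460 = 4.134

1 2.275 12.689 12.555
2 2.060 5.197 23.925
3 1.318 2.129 31.202
final: 31.202 4.134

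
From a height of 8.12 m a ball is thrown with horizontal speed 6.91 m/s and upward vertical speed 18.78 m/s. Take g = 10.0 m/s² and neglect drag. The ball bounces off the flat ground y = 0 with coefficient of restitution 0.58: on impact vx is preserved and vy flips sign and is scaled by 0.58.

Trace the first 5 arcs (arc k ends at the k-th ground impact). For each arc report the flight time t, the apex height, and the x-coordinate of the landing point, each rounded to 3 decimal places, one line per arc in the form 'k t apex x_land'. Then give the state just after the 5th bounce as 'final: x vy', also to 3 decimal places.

1 4.148 25.754 28.660
2 2.633 8.664 46.851
3 1.527 2.914 57.403
4 0.886 0.980 63.522
5 0.514 0.330 67.072
final: 67.072 1.490

Arc 1: start y=8.120, vy=18.780 → t=4.148, apex=25.754, x_land=28.660, impact vy=-22.696
  bounce: vy ← 0.58·22.696 = 13.163
Arc 2: start y=0.000, vy=13.163 → t=2.633, apex=8.664, x_land=46.851, impact vy=-13.163
  bounce: vy ← 0.58·13.163 = 7.635
Arc 3: start y=0.000, vy=7.635 → t=1.527, apex=2.914, x_land=57.403, impact vy=-7.635
  bounce: vy ← 0.58·7.635 = 4.428
Arc 4: start y=0.000, vy=4.428 → t=0.886, apex=0.980, x_land=63.522, impact vy=-4.428
  bounce: vy ← 0.58·4.428 = 2.568
Arc 5: start y=0.000, vy=2.568 → t=0.514, apex=0.330, x_land=67.072, impact vy=-2.568
  bounce: vy ← 0.58·2.568 = 1.490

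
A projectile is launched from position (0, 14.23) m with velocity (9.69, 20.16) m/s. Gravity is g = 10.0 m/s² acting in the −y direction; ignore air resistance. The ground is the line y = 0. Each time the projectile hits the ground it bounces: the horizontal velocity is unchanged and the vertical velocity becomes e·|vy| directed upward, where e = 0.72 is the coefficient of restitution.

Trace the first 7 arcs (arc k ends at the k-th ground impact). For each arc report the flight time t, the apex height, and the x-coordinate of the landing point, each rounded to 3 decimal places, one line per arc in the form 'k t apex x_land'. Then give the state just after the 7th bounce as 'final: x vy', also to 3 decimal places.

Arc 1: start y=14.230, vy=20.160 → t=4.645, apex=34.551, x_land=45.007, impact vy=-26.287
  bounce: vy ← 0.72·26.287 = 18.927
Arc 2: start y=0.000, vy=18.927 → t=3.785, apex=17.911, x_land=81.688, impact vy=-18.927
  bounce: vy ← 0.72·18.927 = 13.627
Arc 3: start y=0.000, vy=13.627 → t=2.725, apex=9.285, x_land=108.098, impact vy=-13.627
  bounce: vy ← 0.72·13.627 = 9.812
Arc 4: start y=0.000, vy=9.812 → t=1.962, apex=4.813, x_land=127.113, impact vy=-9.812
  bounce: vy ← 0.72·9.812 = 7.064
Arc 5: start y=0.000, vy=7.064 → t=1.413, apex=2.495, x_land=140.804, impact vy=-7.064
  bounce: vy ← 0.72·7.064 = 5.086
Arc 6: start y=0.000, vy=5.086 → t=1.017, apex=1.294, x_land=150.661, impact vy=-5.086
  bounce: vy ← 0.72·5.086 = 3.662
Arc 7: start y=0.000, vy=3.662 → t=0.732, apex=0.671, x_land=157.758, impact vy=-3.662
  bounce: vy ← 0.72·3.662 = 2.637

1 4.645 34.551 45.007
2 3.785 17.911 81.688
3 2.725 9.285 108.098
4 1.962 4.813 127.113
5 1.413 2.495 140.804
6 1.017 1.294 150.661
7 0.732 0.671 157.758
final: 157.758 2.637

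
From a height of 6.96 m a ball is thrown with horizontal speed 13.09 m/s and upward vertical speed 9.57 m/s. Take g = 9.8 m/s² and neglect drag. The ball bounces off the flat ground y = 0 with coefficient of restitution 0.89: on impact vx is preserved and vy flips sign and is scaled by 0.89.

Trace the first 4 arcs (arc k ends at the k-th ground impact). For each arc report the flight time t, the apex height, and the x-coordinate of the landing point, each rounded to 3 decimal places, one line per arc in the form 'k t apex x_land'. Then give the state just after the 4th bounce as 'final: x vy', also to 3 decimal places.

Arc 1: start y=6.960, vy=9.570 → t=2.517, apex=11.633, x_land=32.952, impact vy=-15.100
  bounce: vy ← 0.89·15.100 = 13.439
Arc 2: start y=0.000, vy=13.439 → t=2.743, apex=9.214, x_land=68.852, impact vy=-13.439
  bounce: vy ← 0.89·13.439 = 11.960
Arc 3: start y=0.000, vy=11.960 → t=2.441, apex=7.299, x_land=100.804, impact vy=-11.960
  bounce: vy ← 0.89·11.960 = 10.645
Arc 4: start y=0.000, vy=10.645 → t=2.172, apex=5.781, x_land=129.241, impact vy=-10.645
  bounce: vy ← 0.89·10.645 = 9.474

1 2.517 11.633 32.952
2 2.743 9.214 68.852
3 2.441 7.299 100.804
4 2.172 5.781 129.241
final: 129.241 9.474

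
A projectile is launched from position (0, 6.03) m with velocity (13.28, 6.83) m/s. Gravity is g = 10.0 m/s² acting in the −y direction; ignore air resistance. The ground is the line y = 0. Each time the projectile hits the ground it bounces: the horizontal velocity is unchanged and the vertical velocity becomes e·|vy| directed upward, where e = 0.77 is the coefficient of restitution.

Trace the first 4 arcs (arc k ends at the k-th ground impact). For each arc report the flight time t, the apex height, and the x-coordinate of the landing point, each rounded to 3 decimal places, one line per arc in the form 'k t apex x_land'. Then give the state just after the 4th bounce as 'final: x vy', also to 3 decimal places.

Arc 1: start y=6.030, vy=6.830 → t=1.976, apex=8.362, x_land=26.245, impact vy=-12.932
  bounce: vy ← 0.77·12.932 = 9.958
Arc 2: start y=0.000, vy=9.958 → t=1.992, apex=4.958, x_land=52.693, impact vy=-9.958
  bounce: vy ← 0.77·9.958 = 7.668
Arc 3: start y=0.000, vy=7.668 → t=1.534, apex=2.940, x_land=73.058, impact vy=-7.668
  bounce: vy ← 0.77·7.668 = 5.904
Arc 4: start y=0.000, vy=5.904 → t=1.181, apex=1.743, x_land=88.740, impact vy=-5.904
  bounce: vy ← 0.77·5.904 = 4.546

1 1.976 8.362 26.245
2 1.992 4.958 52.693
3 1.534 2.940 73.058
4 1.181 1.743 88.740
final: 88.740 4.546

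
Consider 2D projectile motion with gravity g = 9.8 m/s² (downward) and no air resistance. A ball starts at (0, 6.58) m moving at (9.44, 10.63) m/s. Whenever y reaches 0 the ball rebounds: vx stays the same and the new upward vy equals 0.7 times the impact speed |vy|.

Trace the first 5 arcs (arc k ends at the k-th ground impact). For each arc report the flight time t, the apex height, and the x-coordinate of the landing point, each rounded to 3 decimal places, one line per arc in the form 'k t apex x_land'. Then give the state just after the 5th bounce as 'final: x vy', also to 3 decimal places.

Arc 1: start y=6.580, vy=10.630 → t=2.672, apex=12.345, x_land=25.223, impact vy=-15.555
  bounce: vy ← 0.7·15.555 = 10.889
Arc 2: start y=0.000, vy=10.889 → t=2.222, apex=6.049, x_land=46.201, impact vy=-10.889
  bounce: vy ← 0.7·10.889 = 7.622
Arc 3: start y=0.000, vy=7.622 → t=1.556, apex=2.964, x_land=60.885, impact vy=-7.622
  bounce: vy ← 0.7·7.622 = 5.335
Arc 4: start y=0.000, vy=5.335 → t=1.089, apex=1.452, x_land=71.164, impact vy=-5.335
  bounce: vy ← 0.7·5.335 = 3.735
Arc 5: start y=0.000, vy=3.735 → t=0.762, apex=0.712, x_land=78.359, impact vy=-3.735
  bounce: vy ← 0.7·3.735 = 2.614

1 2.672 12.345 25.223
2 2.222 6.049 46.201
3 1.556 2.964 60.885
4 1.089 1.452 71.164
5 0.762 0.712 78.359
final: 78.359 2.614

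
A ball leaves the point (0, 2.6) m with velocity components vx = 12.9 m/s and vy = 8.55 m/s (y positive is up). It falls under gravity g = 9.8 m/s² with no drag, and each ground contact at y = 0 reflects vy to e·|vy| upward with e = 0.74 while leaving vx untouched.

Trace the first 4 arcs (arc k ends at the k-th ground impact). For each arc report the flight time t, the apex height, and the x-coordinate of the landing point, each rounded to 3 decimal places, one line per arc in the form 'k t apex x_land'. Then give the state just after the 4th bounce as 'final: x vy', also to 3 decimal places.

1 2.009 6.330 25.916
2 1.682 3.466 47.616
3 1.245 1.898 63.673
4 0.921 1.039 75.556
final: 75.556 3.340

Arc 1: start y=2.600, vy=8.550 → t=2.009, apex=6.330, x_land=25.916, impact vy=-11.138
  bounce: vy ← 0.74·11.138 = 8.242
Arc 2: start y=0.000, vy=8.242 → t=1.682, apex=3.466, x_land=47.616, impact vy=-8.242
  bounce: vy ← 0.74·8.242 = 6.099
Arc 3: start y=0.000, vy=6.099 → t=1.245, apex=1.898, x_land=63.673, impact vy=-6.099
  bounce: vy ← 0.74·6.099 = 4.514
Arc 4: start y=0.000, vy=4.514 → t=0.921, apex=1.039, x_land=75.556, impact vy=-4.514
  bounce: vy ← 0.74·4.514 = 3.340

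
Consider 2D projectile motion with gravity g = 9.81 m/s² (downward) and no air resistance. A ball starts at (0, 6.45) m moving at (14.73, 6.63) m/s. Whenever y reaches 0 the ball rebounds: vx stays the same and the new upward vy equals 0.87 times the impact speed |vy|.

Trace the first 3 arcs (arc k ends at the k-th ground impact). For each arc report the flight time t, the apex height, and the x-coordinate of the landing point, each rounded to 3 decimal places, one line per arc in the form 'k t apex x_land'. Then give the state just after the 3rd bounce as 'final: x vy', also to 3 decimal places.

1 2.007 8.690 29.562
2 2.316 6.578 63.677
3 2.015 4.979 93.358
final: 93.358 8.599

Arc 1: start y=6.450, vy=6.630 → t=2.007, apex=8.690, x_land=29.562, impact vy=-13.058
  bounce: vy ← 0.87·13.058 = 11.360
Arc 2: start y=0.000, vy=11.360 → t=2.316, apex=6.578, x_land=63.677, impact vy=-11.360
  bounce: vy ← 0.87·11.360 = 9.883
Arc 3: start y=0.000, vy=9.883 → t=2.015, apex=4.979, x_land=93.358, impact vy=-9.883
  bounce: vy ← 0.87·9.883 = 8.599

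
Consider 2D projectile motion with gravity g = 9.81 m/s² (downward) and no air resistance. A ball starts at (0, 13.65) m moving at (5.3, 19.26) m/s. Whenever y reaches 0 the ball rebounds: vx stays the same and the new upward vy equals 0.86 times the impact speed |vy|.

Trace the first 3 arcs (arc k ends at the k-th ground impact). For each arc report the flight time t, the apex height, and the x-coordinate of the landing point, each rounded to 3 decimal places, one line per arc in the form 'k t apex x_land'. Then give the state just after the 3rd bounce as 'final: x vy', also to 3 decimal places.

Arc 1: start y=13.650, vy=19.260 → t=4.540, apex=32.557, x_land=24.060, impact vy=-25.274
  bounce: vy ← 0.86·25.274 = 21.735
Arc 2: start y=0.000, vy=21.735 → t=4.431, apex=24.079, x_land=47.546, impact vy=-21.735
  bounce: vy ← 0.86·21.735 = 18.692
Arc 3: start y=0.000, vy=18.692 → t=3.811, apex=17.809, x_land=67.743, impact vy=-18.692
  bounce: vy ← 0.86·18.692 = 16.075

1 4.540 32.557 24.060
2 4.431 24.079 47.546
3 3.811 17.809 67.743
final: 67.743 16.075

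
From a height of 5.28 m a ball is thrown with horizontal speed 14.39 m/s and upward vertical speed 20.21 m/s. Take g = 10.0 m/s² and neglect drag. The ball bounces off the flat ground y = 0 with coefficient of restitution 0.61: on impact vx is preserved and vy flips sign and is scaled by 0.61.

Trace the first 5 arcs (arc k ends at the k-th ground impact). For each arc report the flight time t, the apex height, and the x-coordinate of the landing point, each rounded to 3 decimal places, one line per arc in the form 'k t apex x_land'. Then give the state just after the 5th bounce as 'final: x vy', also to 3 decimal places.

1 4.288 25.702 61.708
2 2.766 9.564 101.511
3 1.687 3.559 125.792
4 1.029 1.324 140.602
5 0.628 0.493 149.637
final: 149.637 1.915

Arc 1: start y=5.280, vy=20.210 → t=4.288, apex=25.702, x_land=61.708, impact vy=-22.673
  bounce: vy ← 0.61·22.673 = 13.830
Arc 2: start y=0.000, vy=13.830 → t=2.766, apex=9.564, x_land=101.511, impact vy=-13.830
  bounce: vy ← 0.61·13.830 = 8.436
Arc 3: start y=0.000, vy=8.436 → t=1.687, apex=3.559, x_land=125.792, impact vy=-8.436
  bounce: vy ← 0.61·8.436 = 5.146
Arc 4: start y=0.000, vy=5.146 → t=1.029, apex=1.324, x_land=140.602, impact vy=-5.146
  bounce: vy ← 0.61·5.146 = 3.139
Arc 5: start y=0.000, vy=3.139 → t=0.628, apex=0.493, x_land=149.637, impact vy=-3.139
  bounce: vy ← 0.61·3.139 = 1.915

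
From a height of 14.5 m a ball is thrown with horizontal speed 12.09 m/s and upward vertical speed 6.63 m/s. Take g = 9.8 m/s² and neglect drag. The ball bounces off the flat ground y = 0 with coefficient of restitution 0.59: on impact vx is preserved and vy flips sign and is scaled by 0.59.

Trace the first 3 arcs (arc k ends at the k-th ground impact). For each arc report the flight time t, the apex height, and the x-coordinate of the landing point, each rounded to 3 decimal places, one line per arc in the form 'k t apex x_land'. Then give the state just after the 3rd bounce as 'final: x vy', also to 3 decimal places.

Arc 1: start y=14.500, vy=6.630 → t=2.525, apex=16.743, x_land=30.527, impact vy=-18.115
  bounce: vy ← 0.59·18.115 = 10.688
Arc 2: start y=0.000, vy=10.688 → t=2.181, apex=5.828, x_land=56.898, impact vy=-10.688
  bounce: vy ← 0.59·10.688 = 6.306
Arc 3: start y=0.000, vy=6.306 → t=1.287, apex=2.029, x_land=72.457, impact vy=-6.306
  bounce: vy ← 0.59·6.306 = 3.720

1 2.525 16.743 30.527
2 2.181 5.828 56.898
3 1.287 2.029 72.457
final: 72.457 3.720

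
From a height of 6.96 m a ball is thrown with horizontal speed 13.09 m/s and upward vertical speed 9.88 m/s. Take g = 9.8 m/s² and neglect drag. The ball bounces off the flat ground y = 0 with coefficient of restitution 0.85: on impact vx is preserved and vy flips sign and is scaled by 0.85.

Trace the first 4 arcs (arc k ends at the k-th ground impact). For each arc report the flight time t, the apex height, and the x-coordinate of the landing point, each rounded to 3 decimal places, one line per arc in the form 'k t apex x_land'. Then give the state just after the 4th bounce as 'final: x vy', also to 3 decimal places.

1 2.569 11.940 33.631
2 2.654 8.627 68.368
3 2.256 6.233 97.895
4 1.917 4.503 122.993
final: 122.993 7.986

Arc 1: start y=6.960, vy=9.880 → t=2.569, apex=11.940, x_land=33.631, impact vy=-15.298
  bounce: vy ← 0.85·15.298 = 13.003
Arc 2: start y=0.000, vy=13.003 → t=2.654, apex=8.627, x_land=68.368, impact vy=-13.003
  bounce: vy ← 0.85·13.003 = 11.053
Arc 3: start y=0.000, vy=11.053 → t=2.256, apex=6.233, x_land=97.895, impact vy=-11.053
  bounce: vy ← 0.85·11.053 = 9.395
Arc 4: start y=0.000, vy=9.395 → t=1.917, apex=4.503, x_land=122.993, impact vy=-9.395
  bounce: vy ← 0.85·9.395 = 7.986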